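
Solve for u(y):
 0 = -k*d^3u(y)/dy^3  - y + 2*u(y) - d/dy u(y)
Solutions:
 u(y) = C1*exp(y*(3^(1/3)*(sqrt(3)*sqrt((27 + 1/k)/k^2) - 9/k)^(1/3)/6 - 3^(5/6)*I*(sqrt(3)*sqrt((27 + 1/k)/k^2) - 9/k)^(1/3)/6 + 2/(k*(-3^(1/3) + 3^(5/6)*I)*(sqrt(3)*sqrt((27 + 1/k)/k^2) - 9/k)^(1/3)))) + C2*exp(y*(3^(1/3)*(sqrt(3)*sqrt((27 + 1/k)/k^2) - 9/k)^(1/3)/6 + 3^(5/6)*I*(sqrt(3)*sqrt((27 + 1/k)/k^2) - 9/k)^(1/3)/6 - 2/(k*(3^(1/3) + 3^(5/6)*I)*(sqrt(3)*sqrt((27 + 1/k)/k^2) - 9/k)^(1/3)))) + C3*exp(3^(1/3)*y*(-(sqrt(3)*sqrt((27 + 1/k)/k^2) - 9/k)^(1/3) + 3^(1/3)/(k*(sqrt(3)*sqrt((27 + 1/k)/k^2) - 9/k)^(1/3)))/3) + y/2 + 1/4


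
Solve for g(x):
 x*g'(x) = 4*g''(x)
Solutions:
 g(x) = C1 + C2*erfi(sqrt(2)*x/4)


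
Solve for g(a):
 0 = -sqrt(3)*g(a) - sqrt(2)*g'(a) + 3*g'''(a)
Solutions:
 g(a) = C1*exp(-a*(2*2^(5/6)/(sqrt(243 - 8*sqrt(2)) + 9*sqrt(3))^(1/3) + 2^(2/3)*(sqrt(243 - 8*sqrt(2)) + 9*sqrt(3))^(1/3))/12)*sin(sqrt(3)*a*(-2*2^(5/6)/(sqrt(243 - 8*sqrt(2)) + 9*sqrt(3))^(1/3) + 2^(2/3)*(sqrt(243 - 8*sqrt(2)) + 9*sqrt(3))^(1/3))/12) + C2*exp(-a*(2*2^(5/6)/(sqrt(243 - 8*sqrt(2)) + 9*sqrt(3))^(1/3) + 2^(2/3)*(sqrt(243 - 8*sqrt(2)) + 9*sqrt(3))^(1/3))/12)*cos(sqrt(3)*a*(-2*2^(5/6)/(sqrt(243 - 8*sqrt(2)) + 9*sqrt(3))^(1/3) + 2^(2/3)*(sqrt(243 - 8*sqrt(2)) + 9*sqrt(3))^(1/3))/12) + C3*exp(a*(2*2^(5/6)/(sqrt(243 - 8*sqrt(2)) + 9*sqrt(3))^(1/3) + 2^(2/3)*(sqrt(243 - 8*sqrt(2)) + 9*sqrt(3))^(1/3))/6)


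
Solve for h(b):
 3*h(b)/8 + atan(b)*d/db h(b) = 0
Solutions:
 h(b) = C1*exp(-3*Integral(1/atan(b), b)/8)


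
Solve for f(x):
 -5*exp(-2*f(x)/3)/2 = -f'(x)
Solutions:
 f(x) = 3*log(-sqrt(C1 + 5*x)) - 3*log(3)/2
 f(x) = 3*log(C1 + 5*x)/2 - 3*log(3)/2


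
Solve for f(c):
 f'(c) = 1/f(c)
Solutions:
 f(c) = -sqrt(C1 + 2*c)
 f(c) = sqrt(C1 + 2*c)


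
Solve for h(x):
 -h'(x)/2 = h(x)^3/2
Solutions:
 h(x) = -sqrt(2)*sqrt(-1/(C1 - x))/2
 h(x) = sqrt(2)*sqrt(-1/(C1 - x))/2


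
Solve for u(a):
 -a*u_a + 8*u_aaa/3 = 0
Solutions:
 u(a) = C1 + Integral(C2*airyai(3^(1/3)*a/2) + C3*airybi(3^(1/3)*a/2), a)


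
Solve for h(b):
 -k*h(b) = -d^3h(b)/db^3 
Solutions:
 h(b) = C1*exp(b*k^(1/3)) + C2*exp(b*k^(1/3)*(-1 + sqrt(3)*I)/2) + C3*exp(-b*k^(1/3)*(1 + sqrt(3)*I)/2)


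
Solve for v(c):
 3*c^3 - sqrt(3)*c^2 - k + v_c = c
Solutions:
 v(c) = C1 - 3*c^4/4 + sqrt(3)*c^3/3 + c^2/2 + c*k


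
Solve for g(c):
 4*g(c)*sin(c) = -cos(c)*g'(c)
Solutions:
 g(c) = C1*cos(c)^4


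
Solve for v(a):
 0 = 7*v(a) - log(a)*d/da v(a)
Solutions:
 v(a) = C1*exp(7*li(a))


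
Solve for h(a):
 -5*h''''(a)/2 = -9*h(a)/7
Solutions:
 h(a) = C1*exp(-2^(1/4)*sqrt(3)*35^(3/4)*a/35) + C2*exp(2^(1/4)*sqrt(3)*35^(3/4)*a/35) + C3*sin(2^(1/4)*sqrt(3)*35^(3/4)*a/35) + C4*cos(2^(1/4)*sqrt(3)*35^(3/4)*a/35)


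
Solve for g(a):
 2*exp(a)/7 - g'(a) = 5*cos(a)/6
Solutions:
 g(a) = C1 + 2*exp(a)/7 - 5*sin(a)/6


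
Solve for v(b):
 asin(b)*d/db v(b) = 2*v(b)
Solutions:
 v(b) = C1*exp(2*Integral(1/asin(b), b))


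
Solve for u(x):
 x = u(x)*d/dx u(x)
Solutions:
 u(x) = -sqrt(C1 + x^2)
 u(x) = sqrt(C1 + x^2)


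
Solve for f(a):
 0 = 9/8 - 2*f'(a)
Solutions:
 f(a) = C1 + 9*a/16


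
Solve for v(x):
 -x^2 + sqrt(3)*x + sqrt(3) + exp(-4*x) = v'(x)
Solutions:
 v(x) = C1 - x^3/3 + sqrt(3)*x^2/2 + sqrt(3)*x - exp(-4*x)/4


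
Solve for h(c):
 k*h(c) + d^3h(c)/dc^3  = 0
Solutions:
 h(c) = C1*exp(c*(-k)^(1/3)) + C2*exp(c*(-k)^(1/3)*(-1 + sqrt(3)*I)/2) + C3*exp(-c*(-k)^(1/3)*(1 + sqrt(3)*I)/2)


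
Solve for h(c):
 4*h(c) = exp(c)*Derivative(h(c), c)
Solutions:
 h(c) = C1*exp(-4*exp(-c))


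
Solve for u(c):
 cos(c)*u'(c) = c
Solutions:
 u(c) = C1 + Integral(c/cos(c), c)


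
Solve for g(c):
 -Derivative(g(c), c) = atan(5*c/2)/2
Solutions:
 g(c) = C1 - c*atan(5*c/2)/2 + log(25*c^2 + 4)/10


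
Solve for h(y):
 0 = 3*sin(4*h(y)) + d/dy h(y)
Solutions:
 h(y) = -acos((-C1 - exp(24*y))/(C1 - exp(24*y)))/4 + pi/2
 h(y) = acos((-C1 - exp(24*y))/(C1 - exp(24*y)))/4


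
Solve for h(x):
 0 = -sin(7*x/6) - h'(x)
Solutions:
 h(x) = C1 + 6*cos(7*x/6)/7


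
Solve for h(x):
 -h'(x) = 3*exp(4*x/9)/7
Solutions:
 h(x) = C1 - 27*exp(4*x/9)/28


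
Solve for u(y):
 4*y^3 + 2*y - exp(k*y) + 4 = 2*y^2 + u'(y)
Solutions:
 u(y) = C1 + y^4 - 2*y^3/3 + y^2 + 4*y - exp(k*y)/k


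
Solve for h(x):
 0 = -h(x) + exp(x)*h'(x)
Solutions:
 h(x) = C1*exp(-exp(-x))


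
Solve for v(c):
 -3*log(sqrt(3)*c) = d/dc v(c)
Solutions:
 v(c) = C1 - 3*c*log(c) - 3*c*log(3)/2 + 3*c


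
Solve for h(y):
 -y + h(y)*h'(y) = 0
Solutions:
 h(y) = -sqrt(C1 + y^2)
 h(y) = sqrt(C1 + y^2)


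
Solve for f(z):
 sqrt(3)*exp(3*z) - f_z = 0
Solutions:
 f(z) = C1 + sqrt(3)*exp(3*z)/3


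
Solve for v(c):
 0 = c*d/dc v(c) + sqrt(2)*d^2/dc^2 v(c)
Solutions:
 v(c) = C1 + C2*erf(2^(1/4)*c/2)


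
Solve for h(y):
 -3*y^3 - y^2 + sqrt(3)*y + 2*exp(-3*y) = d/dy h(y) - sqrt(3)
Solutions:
 h(y) = C1 - 3*y^4/4 - y^3/3 + sqrt(3)*y^2/2 + sqrt(3)*y - 2*exp(-3*y)/3


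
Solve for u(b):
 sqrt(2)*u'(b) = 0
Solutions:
 u(b) = C1


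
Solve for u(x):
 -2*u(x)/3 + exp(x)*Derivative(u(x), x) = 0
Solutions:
 u(x) = C1*exp(-2*exp(-x)/3)


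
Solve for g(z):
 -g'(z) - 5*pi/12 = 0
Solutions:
 g(z) = C1 - 5*pi*z/12


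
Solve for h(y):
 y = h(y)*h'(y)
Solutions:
 h(y) = -sqrt(C1 + y^2)
 h(y) = sqrt(C1 + y^2)


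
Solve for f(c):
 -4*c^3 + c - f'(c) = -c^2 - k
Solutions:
 f(c) = C1 - c^4 + c^3/3 + c^2/2 + c*k


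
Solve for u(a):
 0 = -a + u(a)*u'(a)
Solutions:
 u(a) = -sqrt(C1 + a^2)
 u(a) = sqrt(C1 + a^2)


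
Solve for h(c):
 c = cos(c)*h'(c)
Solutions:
 h(c) = C1 + Integral(c/cos(c), c)


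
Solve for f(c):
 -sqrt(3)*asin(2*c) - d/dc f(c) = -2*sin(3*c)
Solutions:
 f(c) = C1 - sqrt(3)*(c*asin(2*c) + sqrt(1 - 4*c^2)/2) - 2*cos(3*c)/3


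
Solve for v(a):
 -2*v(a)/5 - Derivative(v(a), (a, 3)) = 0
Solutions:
 v(a) = C3*exp(-2^(1/3)*5^(2/3)*a/5) + (C1*sin(2^(1/3)*sqrt(3)*5^(2/3)*a/10) + C2*cos(2^(1/3)*sqrt(3)*5^(2/3)*a/10))*exp(2^(1/3)*5^(2/3)*a/10)


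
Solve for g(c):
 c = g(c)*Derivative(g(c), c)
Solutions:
 g(c) = -sqrt(C1 + c^2)
 g(c) = sqrt(C1 + c^2)


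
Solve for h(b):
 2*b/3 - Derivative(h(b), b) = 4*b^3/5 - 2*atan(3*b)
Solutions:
 h(b) = C1 - b^4/5 + b^2/3 + 2*b*atan(3*b) - log(9*b^2 + 1)/3


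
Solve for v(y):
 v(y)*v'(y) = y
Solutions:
 v(y) = -sqrt(C1 + y^2)
 v(y) = sqrt(C1 + y^2)


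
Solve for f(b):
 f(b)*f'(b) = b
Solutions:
 f(b) = -sqrt(C1 + b^2)
 f(b) = sqrt(C1 + b^2)


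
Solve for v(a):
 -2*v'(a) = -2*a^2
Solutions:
 v(a) = C1 + a^3/3


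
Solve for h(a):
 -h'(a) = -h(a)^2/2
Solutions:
 h(a) = -2/(C1 + a)


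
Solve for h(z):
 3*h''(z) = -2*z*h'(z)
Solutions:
 h(z) = C1 + C2*erf(sqrt(3)*z/3)


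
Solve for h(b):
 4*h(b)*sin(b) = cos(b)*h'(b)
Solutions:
 h(b) = C1/cos(b)^4


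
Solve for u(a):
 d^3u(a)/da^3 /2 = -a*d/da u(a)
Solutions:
 u(a) = C1 + Integral(C2*airyai(-2^(1/3)*a) + C3*airybi(-2^(1/3)*a), a)


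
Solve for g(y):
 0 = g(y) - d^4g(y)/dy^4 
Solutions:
 g(y) = C1*exp(-y) + C2*exp(y) + C3*sin(y) + C4*cos(y)


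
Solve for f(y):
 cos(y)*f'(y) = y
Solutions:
 f(y) = C1 + Integral(y/cos(y), y)


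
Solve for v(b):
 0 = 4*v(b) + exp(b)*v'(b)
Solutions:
 v(b) = C1*exp(4*exp(-b))


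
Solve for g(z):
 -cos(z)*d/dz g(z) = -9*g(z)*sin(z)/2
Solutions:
 g(z) = C1/cos(z)^(9/2)


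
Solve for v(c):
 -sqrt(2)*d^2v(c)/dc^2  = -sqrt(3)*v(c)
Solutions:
 v(c) = C1*exp(-2^(3/4)*3^(1/4)*c/2) + C2*exp(2^(3/4)*3^(1/4)*c/2)


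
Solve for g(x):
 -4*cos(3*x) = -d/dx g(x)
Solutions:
 g(x) = C1 + 4*sin(3*x)/3


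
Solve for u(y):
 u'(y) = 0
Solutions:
 u(y) = C1


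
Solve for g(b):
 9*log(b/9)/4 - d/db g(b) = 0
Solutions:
 g(b) = C1 + 9*b*log(b)/4 - 9*b*log(3)/2 - 9*b/4


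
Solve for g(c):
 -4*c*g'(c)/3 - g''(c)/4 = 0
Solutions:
 g(c) = C1 + C2*erf(2*sqrt(6)*c/3)


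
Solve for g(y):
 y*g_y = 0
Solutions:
 g(y) = C1


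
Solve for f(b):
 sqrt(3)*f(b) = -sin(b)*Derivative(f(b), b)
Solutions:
 f(b) = C1*(cos(b) + 1)^(sqrt(3)/2)/(cos(b) - 1)^(sqrt(3)/2)


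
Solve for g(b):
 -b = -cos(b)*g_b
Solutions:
 g(b) = C1 + Integral(b/cos(b), b)


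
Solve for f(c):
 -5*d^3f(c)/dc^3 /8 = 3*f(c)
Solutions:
 f(c) = C3*exp(-2*3^(1/3)*5^(2/3)*c/5) + (C1*sin(3^(5/6)*5^(2/3)*c/5) + C2*cos(3^(5/6)*5^(2/3)*c/5))*exp(3^(1/3)*5^(2/3)*c/5)


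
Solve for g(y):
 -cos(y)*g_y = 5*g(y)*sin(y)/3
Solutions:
 g(y) = C1*cos(y)^(5/3)


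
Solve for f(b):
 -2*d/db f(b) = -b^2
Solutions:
 f(b) = C1 + b^3/6


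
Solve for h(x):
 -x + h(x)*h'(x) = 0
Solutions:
 h(x) = -sqrt(C1 + x^2)
 h(x) = sqrt(C1 + x^2)


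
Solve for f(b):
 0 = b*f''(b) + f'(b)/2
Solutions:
 f(b) = C1 + C2*sqrt(b)


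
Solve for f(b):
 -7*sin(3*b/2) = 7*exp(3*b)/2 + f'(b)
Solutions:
 f(b) = C1 - 7*exp(3*b)/6 + 14*cos(3*b/2)/3


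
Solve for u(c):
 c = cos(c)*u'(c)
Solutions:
 u(c) = C1 + Integral(c/cos(c), c)


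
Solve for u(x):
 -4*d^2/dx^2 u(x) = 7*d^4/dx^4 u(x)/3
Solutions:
 u(x) = C1 + C2*x + C3*sin(2*sqrt(21)*x/7) + C4*cos(2*sqrt(21)*x/7)


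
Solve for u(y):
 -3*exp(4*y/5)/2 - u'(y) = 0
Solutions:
 u(y) = C1 - 15*exp(4*y/5)/8


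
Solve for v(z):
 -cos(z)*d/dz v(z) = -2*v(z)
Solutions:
 v(z) = C1*(sin(z) + 1)/(sin(z) - 1)


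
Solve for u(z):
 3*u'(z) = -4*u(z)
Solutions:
 u(z) = C1*exp(-4*z/3)


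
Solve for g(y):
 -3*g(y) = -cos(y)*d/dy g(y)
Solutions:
 g(y) = C1*(sin(y) + 1)^(3/2)/(sin(y) - 1)^(3/2)


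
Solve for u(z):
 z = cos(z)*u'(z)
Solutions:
 u(z) = C1 + Integral(z/cos(z), z)


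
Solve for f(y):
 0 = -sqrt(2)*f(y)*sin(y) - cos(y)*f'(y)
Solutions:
 f(y) = C1*cos(y)^(sqrt(2))


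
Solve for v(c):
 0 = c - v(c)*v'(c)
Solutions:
 v(c) = -sqrt(C1 + c^2)
 v(c) = sqrt(C1 + c^2)


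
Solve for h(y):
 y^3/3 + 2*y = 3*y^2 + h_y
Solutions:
 h(y) = C1 + y^4/12 - y^3 + y^2


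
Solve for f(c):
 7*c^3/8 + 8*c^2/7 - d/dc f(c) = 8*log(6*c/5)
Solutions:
 f(c) = C1 + 7*c^4/32 + 8*c^3/21 - 8*c*log(c) - 8*c*log(6) + 8*c + 8*c*log(5)


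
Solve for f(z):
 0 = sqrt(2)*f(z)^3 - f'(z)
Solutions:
 f(z) = -sqrt(2)*sqrt(-1/(C1 + sqrt(2)*z))/2
 f(z) = sqrt(2)*sqrt(-1/(C1 + sqrt(2)*z))/2


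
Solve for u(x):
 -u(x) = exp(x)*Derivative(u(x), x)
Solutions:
 u(x) = C1*exp(exp(-x))


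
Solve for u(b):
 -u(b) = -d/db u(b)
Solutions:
 u(b) = C1*exp(b)


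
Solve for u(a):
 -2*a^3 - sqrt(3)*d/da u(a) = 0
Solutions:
 u(a) = C1 - sqrt(3)*a^4/6


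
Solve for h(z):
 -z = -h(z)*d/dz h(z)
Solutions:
 h(z) = -sqrt(C1 + z^2)
 h(z) = sqrt(C1 + z^2)


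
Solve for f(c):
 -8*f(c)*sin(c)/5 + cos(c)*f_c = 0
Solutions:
 f(c) = C1/cos(c)^(8/5)


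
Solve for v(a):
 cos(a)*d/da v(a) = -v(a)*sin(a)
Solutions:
 v(a) = C1*cos(a)


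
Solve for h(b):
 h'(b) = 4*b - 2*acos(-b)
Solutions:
 h(b) = C1 + 2*b^2 - 2*b*acos(-b) - 2*sqrt(1 - b^2)


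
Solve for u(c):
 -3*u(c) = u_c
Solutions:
 u(c) = C1*exp(-3*c)


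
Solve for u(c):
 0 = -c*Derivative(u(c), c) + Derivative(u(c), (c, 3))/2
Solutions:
 u(c) = C1 + Integral(C2*airyai(2^(1/3)*c) + C3*airybi(2^(1/3)*c), c)


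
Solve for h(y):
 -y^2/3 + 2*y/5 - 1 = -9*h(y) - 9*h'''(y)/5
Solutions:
 h(y) = C3*exp(-5^(1/3)*y) + y^2/27 - 2*y/45 + (C1*sin(sqrt(3)*5^(1/3)*y/2) + C2*cos(sqrt(3)*5^(1/3)*y/2))*exp(5^(1/3)*y/2) + 1/9


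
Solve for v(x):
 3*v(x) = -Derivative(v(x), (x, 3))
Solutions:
 v(x) = C3*exp(-3^(1/3)*x) + (C1*sin(3^(5/6)*x/2) + C2*cos(3^(5/6)*x/2))*exp(3^(1/3)*x/2)


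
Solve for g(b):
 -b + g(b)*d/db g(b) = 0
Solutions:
 g(b) = -sqrt(C1 + b^2)
 g(b) = sqrt(C1 + b^2)


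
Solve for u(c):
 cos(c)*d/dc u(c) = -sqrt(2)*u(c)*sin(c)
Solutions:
 u(c) = C1*cos(c)^(sqrt(2))


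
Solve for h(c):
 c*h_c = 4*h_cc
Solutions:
 h(c) = C1 + C2*erfi(sqrt(2)*c/4)


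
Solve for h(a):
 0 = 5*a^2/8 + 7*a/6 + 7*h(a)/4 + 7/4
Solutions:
 h(a) = -5*a^2/14 - 2*a/3 - 1


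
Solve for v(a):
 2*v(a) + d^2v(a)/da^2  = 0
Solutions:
 v(a) = C1*sin(sqrt(2)*a) + C2*cos(sqrt(2)*a)


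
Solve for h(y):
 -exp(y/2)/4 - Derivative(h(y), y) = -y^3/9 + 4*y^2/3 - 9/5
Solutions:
 h(y) = C1 + y^4/36 - 4*y^3/9 + 9*y/5 - exp(y/2)/2


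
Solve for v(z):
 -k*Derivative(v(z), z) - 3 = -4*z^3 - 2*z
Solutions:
 v(z) = C1 + z^4/k + z^2/k - 3*z/k


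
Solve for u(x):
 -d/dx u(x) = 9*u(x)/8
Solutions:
 u(x) = C1*exp(-9*x/8)


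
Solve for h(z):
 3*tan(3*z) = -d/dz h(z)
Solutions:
 h(z) = C1 + log(cos(3*z))


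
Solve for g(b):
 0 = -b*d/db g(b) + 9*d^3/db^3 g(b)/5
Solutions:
 g(b) = C1 + Integral(C2*airyai(15^(1/3)*b/3) + C3*airybi(15^(1/3)*b/3), b)


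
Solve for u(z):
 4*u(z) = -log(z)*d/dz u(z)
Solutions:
 u(z) = C1*exp(-4*li(z))


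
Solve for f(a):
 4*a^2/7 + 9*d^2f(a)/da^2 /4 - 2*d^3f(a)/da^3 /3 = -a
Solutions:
 f(a) = C1 + C2*a + C3*exp(27*a/8) - 4*a^4/189 - 506*a^3/5103 - 4048*a^2/45927


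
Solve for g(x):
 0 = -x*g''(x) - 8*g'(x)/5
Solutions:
 g(x) = C1 + C2/x^(3/5)


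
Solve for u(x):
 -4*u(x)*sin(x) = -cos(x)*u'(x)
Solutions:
 u(x) = C1/cos(x)^4


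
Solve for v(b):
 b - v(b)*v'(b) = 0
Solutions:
 v(b) = -sqrt(C1 + b^2)
 v(b) = sqrt(C1 + b^2)


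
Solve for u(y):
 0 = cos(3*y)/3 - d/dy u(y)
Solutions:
 u(y) = C1 + sin(3*y)/9


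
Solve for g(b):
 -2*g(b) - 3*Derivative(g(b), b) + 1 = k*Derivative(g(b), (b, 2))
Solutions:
 g(b) = C1*exp(b*(sqrt(9 - 8*k) - 3)/(2*k)) + C2*exp(-b*(sqrt(9 - 8*k) + 3)/(2*k)) + 1/2


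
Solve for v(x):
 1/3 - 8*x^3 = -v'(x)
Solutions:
 v(x) = C1 + 2*x^4 - x/3


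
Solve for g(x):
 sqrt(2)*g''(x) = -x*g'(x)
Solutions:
 g(x) = C1 + C2*erf(2^(1/4)*x/2)


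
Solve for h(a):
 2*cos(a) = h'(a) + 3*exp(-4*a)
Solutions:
 h(a) = C1 + 2*sin(a) + 3*exp(-4*a)/4


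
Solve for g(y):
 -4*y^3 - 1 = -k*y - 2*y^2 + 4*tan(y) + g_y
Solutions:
 g(y) = C1 + k*y^2/2 - y^4 + 2*y^3/3 - y + 4*log(cos(y))


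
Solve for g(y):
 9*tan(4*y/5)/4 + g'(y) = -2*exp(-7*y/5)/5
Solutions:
 g(y) = C1 - 45*log(tan(4*y/5)^2 + 1)/32 + 2*exp(-7*y/5)/7


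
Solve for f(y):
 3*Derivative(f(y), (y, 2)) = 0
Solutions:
 f(y) = C1 + C2*y


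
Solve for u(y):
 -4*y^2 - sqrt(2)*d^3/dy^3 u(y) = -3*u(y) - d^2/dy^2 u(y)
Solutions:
 u(y) = C1*exp(y*(-2^(1/3)*(9*sqrt(166) + 82*sqrt(2))^(1/3) - 2^(2/3)/(9*sqrt(166) + 82*sqrt(2))^(1/3) + 2*sqrt(2))/12)*sin(2^(1/3)*sqrt(3)*y*(-(9*sqrt(166) + 82*sqrt(2))^(1/3) + 2^(1/3)/(9*sqrt(166) + 82*sqrt(2))^(1/3))/12) + C2*exp(y*(-2^(1/3)*(9*sqrt(166) + 82*sqrt(2))^(1/3) - 2^(2/3)/(9*sqrt(166) + 82*sqrt(2))^(1/3) + 2*sqrt(2))/12)*cos(2^(1/3)*sqrt(3)*y*(-(9*sqrt(166) + 82*sqrt(2))^(1/3) + 2^(1/3)/(9*sqrt(166) + 82*sqrt(2))^(1/3))/12) + C3*exp(y*(2^(2/3)/(9*sqrt(166) + 82*sqrt(2))^(1/3) + sqrt(2) + 2^(1/3)*(9*sqrt(166) + 82*sqrt(2))^(1/3))/6) + 4*y^2/3 - 8/9


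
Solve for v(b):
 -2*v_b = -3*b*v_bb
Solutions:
 v(b) = C1 + C2*b^(5/3)


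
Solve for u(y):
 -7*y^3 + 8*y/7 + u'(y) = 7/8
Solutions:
 u(y) = C1 + 7*y^4/4 - 4*y^2/7 + 7*y/8


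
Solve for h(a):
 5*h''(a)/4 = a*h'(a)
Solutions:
 h(a) = C1 + C2*erfi(sqrt(10)*a/5)


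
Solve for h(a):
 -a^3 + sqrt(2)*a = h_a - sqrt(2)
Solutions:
 h(a) = C1 - a^4/4 + sqrt(2)*a^2/2 + sqrt(2)*a


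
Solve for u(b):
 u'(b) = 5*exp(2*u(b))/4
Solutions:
 u(b) = log(-sqrt(-1/(C1 + 5*b))) + log(2)/2
 u(b) = log(-1/(C1 + 5*b))/2 + log(2)/2


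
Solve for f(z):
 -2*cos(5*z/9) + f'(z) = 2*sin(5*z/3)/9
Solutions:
 f(z) = C1 + 18*sin(5*z/9)/5 - 2*cos(5*z/3)/15


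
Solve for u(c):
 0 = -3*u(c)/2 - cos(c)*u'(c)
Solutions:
 u(c) = C1*(sin(c) - 1)^(3/4)/(sin(c) + 1)^(3/4)


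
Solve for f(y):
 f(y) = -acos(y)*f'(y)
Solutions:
 f(y) = C1*exp(-Integral(1/acos(y), y))


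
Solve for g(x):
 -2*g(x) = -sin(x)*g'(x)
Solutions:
 g(x) = C1*(cos(x) - 1)/(cos(x) + 1)


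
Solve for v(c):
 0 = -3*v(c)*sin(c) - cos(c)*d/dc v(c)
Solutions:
 v(c) = C1*cos(c)^3


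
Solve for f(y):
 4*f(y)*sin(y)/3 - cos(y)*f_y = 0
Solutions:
 f(y) = C1/cos(y)^(4/3)


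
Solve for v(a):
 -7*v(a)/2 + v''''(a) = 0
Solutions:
 v(a) = C1*exp(-2^(3/4)*7^(1/4)*a/2) + C2*exp(2^(3/4)*7^(1/4)*a/2) + C3*sin(2^(3/4)*7^(1/4)*a/2) + C4*cos(2^(3/4)*7^(1/4)*a/2)


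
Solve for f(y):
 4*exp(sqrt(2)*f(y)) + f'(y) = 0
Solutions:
 f(y) = sqrt(2)*(2*log(1/(C1 + 4*y)) - log(2))/4


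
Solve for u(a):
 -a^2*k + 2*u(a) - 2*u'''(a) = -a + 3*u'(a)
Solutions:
 u(a) = C1*exp(2^(1/3)*a*(-(2 + sqrt(6))^(1/3) + 2^(1/3)/(2 + sqrt(6))^(1/3))/4)*sin(2^(1/3)*sqrt(3)*a*(2^(1/3)/(2 + sqrt(6))^(1/3) + (2 + sqrt(6))^(1/3))/4) + C2*exp(2^(1/3)*a*(-(2 + sqrt(6))^(1/3) + 2^(1/3)/(2 + sqrt(6))^(1/3))/4)*cos(2^(1/3)*sqrt(3)*a*(2^(1/3)/(2 + sqrt(6))^(1/3) + (2 + sqrt(6))^(1/3))/4) + C3*exp(-2^(1/3)*a*(-(2 + sqrt(6))^(1/3) + 2^(1/3)/(2 + sqrt(6))^(1/3))/2) + a^2*k/2 + 3*a*k/2 - a/2 + 9*k/4 - 3/4


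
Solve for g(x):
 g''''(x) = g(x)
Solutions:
 g(x) = C1*exp(-x) + C2*exp(x) + C3*sin(x) + C4*cos(x)


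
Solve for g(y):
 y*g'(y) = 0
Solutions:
 g(y) = C1


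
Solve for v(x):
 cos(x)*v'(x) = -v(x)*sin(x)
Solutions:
 v(x) = C1*cos(x)


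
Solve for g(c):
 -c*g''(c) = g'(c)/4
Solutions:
 g(c) = C1 + C2*c^(3/4)


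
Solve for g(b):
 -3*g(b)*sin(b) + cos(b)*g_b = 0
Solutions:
 g(b) = C1/cos(b)^3


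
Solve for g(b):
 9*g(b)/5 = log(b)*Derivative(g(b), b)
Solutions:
 g(b) = C1*exp(9*li(b)/5)


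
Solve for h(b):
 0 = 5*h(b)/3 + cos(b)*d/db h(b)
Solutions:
 h(b) = C1*(sin(b) - 1)^(5/6)/(sin(b) + 1)^(5/6)


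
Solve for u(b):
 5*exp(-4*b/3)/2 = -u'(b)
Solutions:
 u(b) = C1 + 15*exp(-4*b/3)/8


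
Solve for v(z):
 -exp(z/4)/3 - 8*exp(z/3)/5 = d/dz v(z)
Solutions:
 v(z) = C1 - 4*exp(z/4)/3 - 24*exp(z/3)/5


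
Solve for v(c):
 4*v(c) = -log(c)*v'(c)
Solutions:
 v(c) = C1*exp(-4*li(c))


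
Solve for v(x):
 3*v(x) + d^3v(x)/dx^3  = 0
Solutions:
 v(x) = C3*exp(-3^(1/3)*x) + (C1*sin(3^(5/6)*x/2) + C2*cos(3^(5/6)*x/2))*exp(3^(1/3)*x/2)


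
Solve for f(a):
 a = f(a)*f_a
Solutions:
 f(a) = -sqrt(C1 + a^2)
 f(a) = sqrt(C1 + a^2)


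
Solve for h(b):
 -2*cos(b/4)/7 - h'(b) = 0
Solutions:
 h(b) = C1 - 8*sin(b/4)/7


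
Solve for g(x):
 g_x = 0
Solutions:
 g(x) = C1


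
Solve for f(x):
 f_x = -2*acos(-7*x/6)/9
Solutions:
 f(x) = C1 - 2*x*acos(-7*x/6)/9 - 2*sqrt(36 - 49*x^2)/63


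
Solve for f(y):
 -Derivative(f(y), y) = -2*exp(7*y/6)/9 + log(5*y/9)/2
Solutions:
 f(y) = C1 - y*log(y)/2 + y*(-log(5)/2 + 1/2 + log(3)) + 4*exp(7*y/6)/21


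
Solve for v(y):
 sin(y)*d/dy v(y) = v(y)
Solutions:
 v(y) = C1*sqrt(cos(y) - 1)/sqrt(cos(y) + 1)


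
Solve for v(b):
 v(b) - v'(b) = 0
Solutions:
 v(b) = C1*exp(b)


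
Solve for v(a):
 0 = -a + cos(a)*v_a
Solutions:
 v(a) = C1 + Integral(a/cos(a), a)


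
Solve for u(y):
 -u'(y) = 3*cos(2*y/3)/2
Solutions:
 u(y) = C1 - 9*sin(2*y/3)/4


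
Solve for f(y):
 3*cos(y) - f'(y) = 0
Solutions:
 f(y) = C1 + 3*sin(y)


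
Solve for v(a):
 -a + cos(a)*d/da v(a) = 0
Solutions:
 v(a) = C1 + Integral(a/cos(a), a)


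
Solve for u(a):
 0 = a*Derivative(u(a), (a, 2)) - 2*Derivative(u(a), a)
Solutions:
 u(a) = C1 + C2*a^3


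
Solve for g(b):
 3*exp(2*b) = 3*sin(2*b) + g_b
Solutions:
 g(b) = C1 + 3*exp(2*b)/2 + 3*cos(2*b)/2


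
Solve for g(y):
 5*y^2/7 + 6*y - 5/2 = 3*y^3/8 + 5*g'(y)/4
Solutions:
 g(y) = C1 - 3*y^4/40 + 4*y^3/21 + 12*y^2/5 - 2*y


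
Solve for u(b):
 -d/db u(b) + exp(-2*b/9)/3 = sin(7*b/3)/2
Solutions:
 u(b) = C1 + 3*cos(7*b/3)/14 - 3*exp(-2*b/9)/2


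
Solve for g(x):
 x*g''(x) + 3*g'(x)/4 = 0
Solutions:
 g(x) = C1 + C2*x^(1/4)


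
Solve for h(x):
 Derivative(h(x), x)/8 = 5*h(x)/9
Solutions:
 h(x) = C1*exp(40*x/9)


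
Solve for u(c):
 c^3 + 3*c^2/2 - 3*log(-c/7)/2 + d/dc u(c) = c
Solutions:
 u(c) = C1 - c^4/4 - c^3/2 + c^2/2 + 3*c*log(-c)/2 + 3*c*(-log(7) - 1)/2


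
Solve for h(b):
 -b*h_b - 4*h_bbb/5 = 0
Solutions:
 h(b) = C1 + Integral(C2*airyai(-10^(1/3)*b/2) + C3*airybi(-10^(1/3)*b/2), b)


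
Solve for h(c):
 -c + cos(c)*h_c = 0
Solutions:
 h(c) = C1 + Integral(c/cos(c), c)


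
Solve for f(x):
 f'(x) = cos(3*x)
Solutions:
 f(x) = C1 + sin(3*x)/3


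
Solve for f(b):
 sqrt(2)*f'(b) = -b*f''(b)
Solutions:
 f(b) = C1 + C2*b^(1 - sqrt(2))


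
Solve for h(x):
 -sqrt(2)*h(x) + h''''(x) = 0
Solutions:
 h(x) = C1*exp(-2^(1/8)*x) + C2*exp(2^(1/8)*x) + C3*sin(2^(1/8)*x) + C4*cos(2^(1/8)*x)


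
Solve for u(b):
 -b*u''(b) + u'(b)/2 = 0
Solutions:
 u(b) = C1 + C2*b^(3/2)


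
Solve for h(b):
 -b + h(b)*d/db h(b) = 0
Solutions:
 h(b) = -sqrt(C1 + b^2)
 h(b) = sqrt(C1 + b^2)


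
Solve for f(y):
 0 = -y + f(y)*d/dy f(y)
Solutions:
 f(y) = -sqrt(C1 + y^2)
 f(y) = sqrt(C1 + y^2)


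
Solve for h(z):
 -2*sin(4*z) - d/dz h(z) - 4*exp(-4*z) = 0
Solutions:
 h(z) = C1 + cos(4*z)/2 + exp(-4*z)


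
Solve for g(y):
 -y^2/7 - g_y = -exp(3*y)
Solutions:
 g(y) = C1 - y^3/21 + exp(3*y)/3


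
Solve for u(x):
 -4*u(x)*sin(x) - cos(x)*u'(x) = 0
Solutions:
 u(x) = C1*cos(x)^4


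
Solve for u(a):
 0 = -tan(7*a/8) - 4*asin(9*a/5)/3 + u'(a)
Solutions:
 u(a) = C1 + 4*a*asin(9*a/5)/3 + 4*sqrt(25 - 81*a^2)/27 - 8*log(cos(7*a/8))/7


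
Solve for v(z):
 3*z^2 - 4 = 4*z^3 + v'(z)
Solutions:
 v(z) = C1 - z^4 + z^3 - 4*z


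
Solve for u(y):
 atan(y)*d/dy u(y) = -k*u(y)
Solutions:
 u(y) = C1*exp(-k*Integral(1/atan(y), y))


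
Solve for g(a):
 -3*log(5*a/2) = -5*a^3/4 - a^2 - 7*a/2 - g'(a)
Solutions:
 g(a) = C1 - 5*a^4/16 - a^3/3 - 7*a^2/4 + 3*a*log(a) - 3*a - 3*a*log(2) + 3*a*log(5)


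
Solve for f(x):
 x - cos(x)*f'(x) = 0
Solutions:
 f(x) = C1 + Integral(x/cos(x), x)


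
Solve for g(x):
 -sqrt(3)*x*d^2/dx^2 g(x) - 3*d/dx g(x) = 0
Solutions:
 g(x) = C1 + C2*x^(1 - sqrt(3))


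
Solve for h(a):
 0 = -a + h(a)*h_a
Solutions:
 h(a) = -sqrt(C1 + a^2)
 h(a) = sqrt(C1 + a^2)


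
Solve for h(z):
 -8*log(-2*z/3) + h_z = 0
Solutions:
 h(z) = C1 + 8*z*log(-z) + 8*z*(-log(3) - 1 + log(2))


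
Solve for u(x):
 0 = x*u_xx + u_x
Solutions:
 u(x) = C1 + C2*log(x)


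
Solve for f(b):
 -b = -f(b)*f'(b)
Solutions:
 f(b) = -sqrt(C1 + b^2)
 f(b) = sqrt(C1 + b^2)


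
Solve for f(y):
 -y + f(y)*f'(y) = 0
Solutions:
 f(y) = -sqrt(C1 + y^2)
 f(y) = sqrt(C1 + y^2)


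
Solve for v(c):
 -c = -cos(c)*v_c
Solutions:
 v(c) = C1 + Integral(c/cos(c), c)


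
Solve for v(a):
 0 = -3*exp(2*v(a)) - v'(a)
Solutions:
 v(a) = log(-sqrt(-1/(C1 - 3*a))) - log(2)/2
 v(a) = log(-1/(C1 - 3*a))/2 - log(2)/2


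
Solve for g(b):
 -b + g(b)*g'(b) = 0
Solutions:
 g(b) = -sqrt(C1 + b^2)
 g(b) = sqrt(C1 + b^2)


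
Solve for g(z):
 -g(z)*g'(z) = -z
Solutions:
 g(z) = -sqrt(C1 + z^2)
 g(z) = sqrt(C1 + z^2)


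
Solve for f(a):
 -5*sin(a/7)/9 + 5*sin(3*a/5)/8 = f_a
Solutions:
 f(a) = C1 + 35*cos(a/7)/9 - 25*cos(3*a/5)/24


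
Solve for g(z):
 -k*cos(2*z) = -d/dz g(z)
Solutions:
 g(z) = C1 + k*sin(2*z)/2


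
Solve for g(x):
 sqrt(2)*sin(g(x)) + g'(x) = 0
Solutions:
 g(x) = -acos((-C1 - exp(2*sqrt(2)*x))/(C1 - exp(2*sqrt(2)*x))) + 2*pi
 g(x) = acos((-C1 - exp(2*sqrt(2)*x))/(C1 - exp(2*sqrt(2)*x)))


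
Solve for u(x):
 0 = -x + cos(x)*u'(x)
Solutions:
 u(x) = C1 + Integral(x/cos(x), x)


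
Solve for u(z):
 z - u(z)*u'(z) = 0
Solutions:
 u(z) = -sqrt(C1 + z^2)
 u(z) = sqrt(C1 + z^2)


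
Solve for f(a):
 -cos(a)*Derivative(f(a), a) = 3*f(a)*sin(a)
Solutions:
 f(a) = C1*cos(a)^3


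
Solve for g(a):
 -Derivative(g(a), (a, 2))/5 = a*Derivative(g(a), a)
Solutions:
 g(a) = C1 + C2*erf(sqrt(10)*a/2)


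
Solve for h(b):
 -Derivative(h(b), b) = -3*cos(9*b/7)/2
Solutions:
 h(b) = C1 + 7*sin(9*b/7)/6


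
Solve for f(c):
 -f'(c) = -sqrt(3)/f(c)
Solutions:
 f(c) = -sqrt(C1 + 2*sqrt(3)*c)
 f(c) = sqrt(C1 + 2*sqrt(3)*c)


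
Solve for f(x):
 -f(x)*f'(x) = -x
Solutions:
 f(x) = -sqrt(C1 + x^2)
 f(x) = sqrt(C1 + x^2)


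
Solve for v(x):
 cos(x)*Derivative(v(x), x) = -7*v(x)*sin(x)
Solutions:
 v(x) = C1*cos(x)^7


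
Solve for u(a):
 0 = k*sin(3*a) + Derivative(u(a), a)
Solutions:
 u(a) = C1 + k*cos(3*a)/3


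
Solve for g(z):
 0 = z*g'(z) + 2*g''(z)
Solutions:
 g(z) = C1 + C2*erf(z/2)


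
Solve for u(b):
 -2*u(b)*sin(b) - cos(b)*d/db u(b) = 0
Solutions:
 u(b) = C1*cos(b)^2


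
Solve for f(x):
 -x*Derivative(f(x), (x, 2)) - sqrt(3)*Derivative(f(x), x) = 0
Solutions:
 f(x) = C1 + C2*x^(1 - sqrt(3))


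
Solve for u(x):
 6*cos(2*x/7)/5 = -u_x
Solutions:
 u(x) = C1 - 21*sin(2*x/7)/5


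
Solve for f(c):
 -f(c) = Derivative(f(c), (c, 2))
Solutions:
 f(c) = C1*sin(c) + C2*cos(c)


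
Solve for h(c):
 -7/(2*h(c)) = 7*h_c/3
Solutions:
 h(c) = -sqrt(C1 - 3*c)
 h(c) = sqrt(C1 - 3*c)


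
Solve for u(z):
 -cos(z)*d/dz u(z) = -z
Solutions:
 u(z) = C1 + Integral(z/cos(z), z)


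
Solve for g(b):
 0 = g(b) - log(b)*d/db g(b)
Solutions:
 g(b) = C1*exp(li(b))


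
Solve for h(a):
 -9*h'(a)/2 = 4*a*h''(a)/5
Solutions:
 h(a) = C1 + C2/a^(37/8)


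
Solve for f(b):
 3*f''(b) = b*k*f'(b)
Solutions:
 f(b) = Piecewise((-sqrt(6)*sqrt(pi)*C1*erf(sqrt(6)*b*sqrt(-k)/6)/(2*sqrt(-k)) - C2, (k > 0) | (k < 0)), (-C1*b - C2, True))


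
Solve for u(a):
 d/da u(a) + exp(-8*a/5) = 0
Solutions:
 u(a) = C1 + 5*exp(-8*a/5)/8


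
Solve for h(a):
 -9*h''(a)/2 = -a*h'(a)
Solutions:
 h(a) = C1 + C2*erfi(a/3)


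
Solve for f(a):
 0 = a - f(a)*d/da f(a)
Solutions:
 f(a) = -sqrt(C1 + a^2)
 f(a) = sqrt(C1 + a^2)


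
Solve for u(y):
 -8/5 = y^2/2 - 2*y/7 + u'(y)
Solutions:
 u(y) = C1 - y^3/6 + y^2/7 - 8*y/5


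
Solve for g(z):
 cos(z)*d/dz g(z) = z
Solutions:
 g(z) = C1 + Integral(z/cos(z), z)


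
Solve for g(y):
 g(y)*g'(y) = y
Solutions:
 g(y) = -sqrt(C1 + y^2)
 g(y) = sqrt(C1 + y^2)


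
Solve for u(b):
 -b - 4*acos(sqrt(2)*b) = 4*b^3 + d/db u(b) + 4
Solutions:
 u(b) = C1 - b^4 - b^2/2 - 4*b*acos(sqrt(2)*b) - 4*b + 2*sqrt(2)*sqrt(1 - 2*b^2)


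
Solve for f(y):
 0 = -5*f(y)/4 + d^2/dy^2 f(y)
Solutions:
 f(y) = C1*exp(-sqrt(5)*y/2) + C2*exp(sqrt(5)*y/2)


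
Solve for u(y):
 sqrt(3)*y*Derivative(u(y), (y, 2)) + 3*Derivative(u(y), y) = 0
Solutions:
 u(y) = C1 + C2*y^(1 - sqrt(3))


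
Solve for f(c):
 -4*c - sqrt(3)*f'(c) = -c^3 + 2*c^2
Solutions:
 f(c) = C1 + sqrt(3)*c^4/12 - 2*sqrt(3)*c^3/9 - 2*sqrt(3)*c^2/3


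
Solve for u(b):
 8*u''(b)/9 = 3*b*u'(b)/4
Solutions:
 u(b) = C1 + C2*erfi(3*sqrt(3)*b/8)


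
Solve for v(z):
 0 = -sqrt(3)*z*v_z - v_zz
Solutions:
 v(z) = C1 + C2*erf(sqrt(2)*3^(1/4)*z/2)


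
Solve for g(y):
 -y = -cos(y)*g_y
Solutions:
 g(y) = C1 + Integral(y/cos(y), y)


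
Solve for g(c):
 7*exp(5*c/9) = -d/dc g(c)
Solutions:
 g(c) = C1 - 63*exp(5*c/9)/5


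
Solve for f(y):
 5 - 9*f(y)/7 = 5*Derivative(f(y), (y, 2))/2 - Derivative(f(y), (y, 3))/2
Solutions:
 f(y) = C1*exp(y*(-7^(2/3)*(9*sqrt(5979) + 1118)^(1/3) - 175*7^(1/3)/(9*sqrt(5979) + 1118)^(1/3) + 70)/42)*sin(sqrt(3)*7^(1/3)*y*(-7^(1/3)*(9*sqrt(5979) + 1118)^(1/3) + 175/(9*sqrt(5979) + 1118)^(1/3))/42) + C2*exp(y*(-7^(2/3)*(9*sqrt(5979) + 1118)^(1/3) - 175*7^(1/3)/(9*sqrt(5979) + 1118)^(1/3) + 70)/42)*cos(sqrt(3)*7^(1/3)*y*(-7^(1/3)*(9*sqrt(5979) + 1118)^(1/3) + 175/(9*sqrt(5979) + 1118)^(1/3))/42) + C3*exp(y*(175*7^(1/3)/(9*sqrt(5979) + 1118)^(1/3) + 35 + 7^(2/3)*(9*sqrt(5979) + 1118)^(1/3))/21) + 35/9


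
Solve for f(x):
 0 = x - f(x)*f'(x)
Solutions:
 f(x) = -sqrt(C1 + x^2)
 f(x) = sqrt(C1 + x^2)


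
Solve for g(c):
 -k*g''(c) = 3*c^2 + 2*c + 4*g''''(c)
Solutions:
 g(c) = C1 + C2*c + C3*exp(-c*sqrt(-k)/2) + C4*exp(c*sqrt(-k)/2) - c^4/(4*k) - c^3/(3*k) + 12*c^2/k^2


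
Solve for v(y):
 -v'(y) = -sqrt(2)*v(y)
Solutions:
 v(y) = C1*exp(sqrt(2)*y)


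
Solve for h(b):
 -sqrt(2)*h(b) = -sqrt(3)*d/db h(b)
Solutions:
 h(b) = C1*exp(sqrt(6)*b/3)


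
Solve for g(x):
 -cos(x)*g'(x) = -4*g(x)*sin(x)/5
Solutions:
 g(x) = C1/cos(x)^(4/5)


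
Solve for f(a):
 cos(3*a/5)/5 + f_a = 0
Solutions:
 f(a) = C1 - sin(3*a/5)/3


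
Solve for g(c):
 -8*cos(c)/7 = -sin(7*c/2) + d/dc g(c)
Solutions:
 g(c) = C1 - 8*sin(c)/7 - 2*cos(7*c/2)/7


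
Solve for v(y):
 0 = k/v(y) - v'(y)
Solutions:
 v(y) = -sqrt(C1 + 2*k*y)
 v(y) = sqrt(C1 + 2*k*y)


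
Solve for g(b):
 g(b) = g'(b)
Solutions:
 g(b) = C1*exp(b)


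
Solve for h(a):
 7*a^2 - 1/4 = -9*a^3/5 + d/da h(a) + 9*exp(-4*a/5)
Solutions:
 h(a) = C1 + 9*a^4/20 + 7*a^3/3 - a/4 + 45*exp(-4*a/5)/4


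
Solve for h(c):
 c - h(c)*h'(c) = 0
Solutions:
 h(c) = -sqrt(C1 + c^2)
 h(c) = sqrt(C1 + c^2)


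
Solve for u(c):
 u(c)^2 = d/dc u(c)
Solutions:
 u(c) = -1/(C1 + c)


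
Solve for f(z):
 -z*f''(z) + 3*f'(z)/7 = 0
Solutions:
 f(z) = C1 + C2*z^(10/7)


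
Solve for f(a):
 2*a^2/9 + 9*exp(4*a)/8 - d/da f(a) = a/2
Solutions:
 f(a) = C1 + 2*a^3/27 - a^2/4 + 9*exp(4*a)/32


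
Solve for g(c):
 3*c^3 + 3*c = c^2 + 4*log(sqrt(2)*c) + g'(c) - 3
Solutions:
 g(c) = C1 + 3*c^4/4 - c^3/3 + 3*c^2/2 - 4*c*log(c) - 2*c*log(2) + 7*c


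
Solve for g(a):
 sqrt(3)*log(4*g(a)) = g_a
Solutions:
 -sqrt(3)*Integral(1/(log(_y) + 2*log(2)), (_y, g(a)))/3 = C1 - a


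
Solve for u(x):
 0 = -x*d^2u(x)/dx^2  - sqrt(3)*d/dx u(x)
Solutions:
 u(x) = C1 + C2*x^(1 - sqrt(3))


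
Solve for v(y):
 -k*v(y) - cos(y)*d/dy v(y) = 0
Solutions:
 v(y) = C1*exp(k*(log(sin(y) - 1) - log(sin(y) + 1))/2)


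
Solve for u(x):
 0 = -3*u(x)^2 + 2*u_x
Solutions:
 u(x) = -2/(C1 + 3*x)


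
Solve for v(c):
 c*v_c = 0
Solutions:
 v(c) = C1


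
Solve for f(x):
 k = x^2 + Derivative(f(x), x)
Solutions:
 f(x) = C1 + k*x - x^3/3


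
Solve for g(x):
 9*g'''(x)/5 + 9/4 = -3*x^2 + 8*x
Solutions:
 g(x) = C1 + C2*x + C3*x^2 - x^5/36 + 5*x^4/27 - 5*x^3/24


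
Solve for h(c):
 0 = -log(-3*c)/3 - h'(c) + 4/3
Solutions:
 h(c) = C1 - c*log(-c)/3 + c*(5 - log(3))/3


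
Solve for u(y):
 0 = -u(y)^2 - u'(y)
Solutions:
 u(y) = 1/(C1 + y)


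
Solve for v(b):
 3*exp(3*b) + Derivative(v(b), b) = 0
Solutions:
 v(b) = C1 - exp(3*b)


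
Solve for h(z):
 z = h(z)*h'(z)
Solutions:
 h(z) = -sqrt(C1 + z^2)
 h(z) = sqrt(C1 + z^2)


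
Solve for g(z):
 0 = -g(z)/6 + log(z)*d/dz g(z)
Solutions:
 g(z) = C1*exp(li(z)/6)


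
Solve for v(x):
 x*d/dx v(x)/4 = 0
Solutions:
 v(x) = C1


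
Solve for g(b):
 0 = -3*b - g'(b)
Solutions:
 g(b) = C1 - 3*b^2/2


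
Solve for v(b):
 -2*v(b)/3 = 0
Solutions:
 v(b) = 0


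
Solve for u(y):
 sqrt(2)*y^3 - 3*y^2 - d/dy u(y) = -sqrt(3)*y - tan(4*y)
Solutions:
 u(y) = C1 + sqrt(2)*y^4/4 - y^3 + sqrt(3)*y^2/2 - log(cos(4*y))/4


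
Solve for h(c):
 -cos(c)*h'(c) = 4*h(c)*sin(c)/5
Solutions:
 h(c) = C1*cos(c)^(4/5)


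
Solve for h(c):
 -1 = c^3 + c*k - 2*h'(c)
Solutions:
 h(c) = C1 + c^4/8 + c^2*k/4 + c/2


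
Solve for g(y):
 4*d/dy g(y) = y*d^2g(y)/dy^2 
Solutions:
 g(y) = C1 + C2*y^5


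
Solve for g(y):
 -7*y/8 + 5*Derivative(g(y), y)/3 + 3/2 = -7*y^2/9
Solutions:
 g(y) = C1 - 7*y^3/45 + 21*y^2/80 - 9*y/10


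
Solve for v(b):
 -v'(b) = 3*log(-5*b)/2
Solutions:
 v(b) = C1 - 3*b*log(-b)/2 + 3*b*(1 - log(5))/2


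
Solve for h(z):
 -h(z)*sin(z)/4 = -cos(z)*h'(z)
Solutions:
 h(z) = C1/cos(z)^(1/4)


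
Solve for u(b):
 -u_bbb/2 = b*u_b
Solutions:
 u(b) = C1 + Integral(C2*airyai(-2^(1/3)*b) + C3*airybi(-2^(1/3)*b), b)


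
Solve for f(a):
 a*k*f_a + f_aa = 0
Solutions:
 f(a) = Piecewise((-sqrt(2)*sqrt(pi)*C1*erf(sqrt(2)*a*sqrt(k)/2)/(2*sqrt(k)) - C2, (k > 0) | (k < 0)), (-C1*a - C2, True))


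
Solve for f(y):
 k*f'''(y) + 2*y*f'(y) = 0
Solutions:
 f(y) = C1 + Integral(C2*airyai(2^(1/3)*y*(-1/k)^(1/3)) + C3*airybi(2^(1/3)*y*(-1/k)^(1/3)), y)


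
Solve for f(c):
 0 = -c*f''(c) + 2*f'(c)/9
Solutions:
 f(c) = C1 + C2*c^(11/9)


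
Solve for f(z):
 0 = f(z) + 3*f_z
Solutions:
 f(z) = C1*exp(-z/3)


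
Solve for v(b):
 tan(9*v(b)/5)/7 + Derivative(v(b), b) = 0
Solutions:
 v(b) = -5*asin(C1*exp(-9*b/35))/9 + 5*pi/9
 v(b) = 5*asin(C1*exp(-9*b/35))/9


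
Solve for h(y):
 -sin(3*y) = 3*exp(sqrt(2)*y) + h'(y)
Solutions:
 h(y) = C1 - 3*sqrt(2)*exp(sqrt(2)*y)/2 + cos(3*y)/3


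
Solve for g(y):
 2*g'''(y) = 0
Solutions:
 g(y) = C1 + C2*y + C3*y^2


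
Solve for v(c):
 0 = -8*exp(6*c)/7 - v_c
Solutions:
 v(c) = C1 - 4*exp(6*c)/21


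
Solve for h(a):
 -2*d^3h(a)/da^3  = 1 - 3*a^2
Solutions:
 h(a) = C1 + C2*a + C3*a^2 + a^5/40 - a^3/12


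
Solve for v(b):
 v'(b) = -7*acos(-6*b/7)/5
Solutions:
 v(b) = C1 - 7*b*acos(-6*b/7)/5 - 7*sqrt(49 - 36*b^2)/30


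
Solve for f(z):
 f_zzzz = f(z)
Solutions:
 f(z) = C1*exp(-z) + C2*exp(z) + C3*sin(z) + C4*cos(z)


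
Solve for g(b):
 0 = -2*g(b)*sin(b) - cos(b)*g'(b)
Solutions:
 g(b) = C1*cos(b)^2


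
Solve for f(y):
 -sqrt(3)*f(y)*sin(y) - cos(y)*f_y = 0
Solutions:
 f(y) = C1*cos(y)^(sqrt(3))


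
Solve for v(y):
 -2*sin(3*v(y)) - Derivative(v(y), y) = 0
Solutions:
 v(y) = -acos((-C1 - exp(12*y))/(C1 - exp(12*y)))/3 + 2*pi/3
 v(y) = acos((-C1 - exp(12*y))/(C1 - exp(12*y)))/3


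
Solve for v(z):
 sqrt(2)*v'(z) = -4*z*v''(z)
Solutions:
 v(z) = C1 + C2*z^(1 - sqrt(2)/4)


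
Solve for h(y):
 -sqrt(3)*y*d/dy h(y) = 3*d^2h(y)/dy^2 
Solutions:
 h(y) = C1 + C2*erf(sqrt(2)*3^(3/4)*y/6)


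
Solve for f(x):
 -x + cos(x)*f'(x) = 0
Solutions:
 f(x) = C1 + Integral(x/cos(x), x)


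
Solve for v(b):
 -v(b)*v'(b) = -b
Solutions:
 v(b) = -sqrt(C1 + b^2)
 v(b) = sqrt(C1 + b^2)


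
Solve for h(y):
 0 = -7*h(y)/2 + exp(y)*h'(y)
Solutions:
 h(y) = C1*exp(-7*exp(-y)/2)


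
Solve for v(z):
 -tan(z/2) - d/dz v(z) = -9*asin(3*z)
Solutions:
 v(z) = C1 + 9*z*asin(3*z) + 3*sqrt(1 - 9*z^2) + 2*log(cos(z/2))


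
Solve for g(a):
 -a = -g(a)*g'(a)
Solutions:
 g(a) = -sqrt(C1 + a^2)
 g(a) = sqrt(C1 + a^2)


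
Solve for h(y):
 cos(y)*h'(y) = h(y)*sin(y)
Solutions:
 h(y) = C1/cos(y)


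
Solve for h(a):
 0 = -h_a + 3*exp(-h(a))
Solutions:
 h(a) = log(C1 + 3*a)


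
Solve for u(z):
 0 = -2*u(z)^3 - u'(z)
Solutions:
 u(z) = -sqrt(2)*sqrt(-1/(C1 - 2*z))/2
 u(z) = sqrt(2)*sqrt(-1/(C1 - 2*z))/2


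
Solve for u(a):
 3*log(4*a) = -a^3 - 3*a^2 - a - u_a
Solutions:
 u(a) = C1 - a^4/4 - a^3 - a^2/2 - 3*a*log(a) - a*log(64) + 3*a


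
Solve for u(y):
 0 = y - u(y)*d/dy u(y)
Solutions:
 u(y) = -sqrt(C1 + y^2)
 u(y) = sqrt(C1 + y^2)


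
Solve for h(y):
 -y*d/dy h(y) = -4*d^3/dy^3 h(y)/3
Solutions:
 h(y) = C1 + Integral(C2*airyai(6^(1/3)*y/2) + C3*airybi(6^(1/3)*y/2), y)


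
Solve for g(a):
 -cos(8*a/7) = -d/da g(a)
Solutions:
 g(a) = C1 + 7*sin(8*a/7)/8


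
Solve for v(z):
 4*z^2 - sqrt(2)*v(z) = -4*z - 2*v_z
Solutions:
 v(z) = C1*exp(sqrt(2)*z/2) + 2*sqrt(2)*z^2 + 2*sqrt(2)*z + 8*z + 4 + 8*sqrt(2)


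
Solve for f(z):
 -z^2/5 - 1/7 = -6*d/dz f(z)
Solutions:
 f(z) = C1 + z^3/90 + z/42


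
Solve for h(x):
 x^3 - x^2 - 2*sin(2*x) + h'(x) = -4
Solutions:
 h(x) = C1 - x^4/4 + x^3/3 - 4*x - cos(2*x)


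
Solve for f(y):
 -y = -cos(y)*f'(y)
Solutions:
 f(y) = C1 + Integral(y/cos(y), y)


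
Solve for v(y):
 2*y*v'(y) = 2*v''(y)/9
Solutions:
 v(y) = C1 + C2*erfi(3*sqrt(2)*y/2)


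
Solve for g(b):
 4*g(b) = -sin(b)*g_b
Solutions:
 g(b) = C1*(cos(b)^2 + 2*cos(b) + 1)/(cos(b)^2 - 2*cos(b) + 1)


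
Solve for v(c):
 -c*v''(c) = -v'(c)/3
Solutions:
 v(c) = C1 + C2*c^(4/3)


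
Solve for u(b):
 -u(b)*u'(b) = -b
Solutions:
 u(b) = -sqrt(C1 + b^2)
 u(b) = sqrt(C1 + b^2)


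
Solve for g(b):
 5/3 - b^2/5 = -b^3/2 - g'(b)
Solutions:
 g(b) = C1 - b^4/8 + b^3/15 - 5*b/3


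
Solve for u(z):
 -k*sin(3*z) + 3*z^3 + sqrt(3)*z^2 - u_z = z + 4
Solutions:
 u(z) = C1 + k*cos(3*z)/3 + 3*z^4/4 + sqrt(3)*z^3/3 - z^2/2 - 4*z


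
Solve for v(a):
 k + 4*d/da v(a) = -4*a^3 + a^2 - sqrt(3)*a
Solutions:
 v(a) = C1 - a^4/4 + a^3/12 - sqrt(3)*a^2/8 - a*k/4


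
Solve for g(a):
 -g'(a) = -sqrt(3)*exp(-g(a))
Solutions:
 g(a) = log(C1 + sqrt(3)*a)


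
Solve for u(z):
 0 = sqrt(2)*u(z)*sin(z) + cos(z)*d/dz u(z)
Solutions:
 u(z) = C1*cos(z)^(sqrt(2))


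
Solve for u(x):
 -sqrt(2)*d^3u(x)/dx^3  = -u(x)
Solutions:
 u(x) = C3*exp(2^(5/6)*x/2) + (C1*sin(2^(5/6)*sqrt(3)*x/4) + C2*cos(2^(5/6)*sqrt(3)*x/4))*exp(-2^(5/6)*x/4)


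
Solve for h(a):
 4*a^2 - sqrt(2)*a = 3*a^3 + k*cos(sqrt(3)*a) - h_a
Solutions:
 h(a) = C1 + 3*a^4/4 - 4*a^3/3 + sqrt(2)*a^2/2 + sqrt(3)*k*sin(sqrt(3)*a)/3


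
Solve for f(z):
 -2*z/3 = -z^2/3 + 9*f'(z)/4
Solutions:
 f(z) = C1 + 4*z^3/81 - 4*z^2/27


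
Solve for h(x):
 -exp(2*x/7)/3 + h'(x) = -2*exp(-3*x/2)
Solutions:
 h(x) = C1 + 7*exp(2*x/7)/6 + 4*exp(-3*x/2)/3


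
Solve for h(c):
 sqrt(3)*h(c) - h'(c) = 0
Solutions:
 h(c) = C1*exp(sqrt(3)*c)


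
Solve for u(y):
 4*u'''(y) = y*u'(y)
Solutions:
 u(y) = C1 + Integral(C2*airyai(2^(1/3)*y/2) + C3*airybi(2^(1/3)*y/2), y)


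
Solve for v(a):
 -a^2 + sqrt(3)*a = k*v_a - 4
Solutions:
 v(a) = C1 - a^3/(3*k) + sqrt(3)*a^2/(2*k) + 4*a/k


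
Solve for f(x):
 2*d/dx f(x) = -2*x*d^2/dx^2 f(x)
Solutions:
 f(x) = C1 + C2*log(x)


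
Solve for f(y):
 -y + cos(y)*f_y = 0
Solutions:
 f(y) = C1 + Integral(y/cos(y), y)


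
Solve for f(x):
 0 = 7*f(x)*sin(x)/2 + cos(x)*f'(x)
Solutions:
 f(x) = C1*cos(x)^(7/2)


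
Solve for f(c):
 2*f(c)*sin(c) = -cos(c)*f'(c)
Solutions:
 f(c) = C1*cos(c)^2


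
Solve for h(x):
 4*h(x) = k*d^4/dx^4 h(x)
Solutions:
 h(x) = C1*exp(-sqrt(2)*x*(1/k)^(1/4)) + C2*exp(sqrt(2)*x*(1/k)^(1/4)) + C3*exp(-sqrt(2)*I*x*(1/k)^(1/4)) + C4*exp(sqrt(2)*I*x*(1/k)^(1/4))


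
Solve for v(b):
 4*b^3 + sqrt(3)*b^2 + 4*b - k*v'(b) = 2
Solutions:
 v(b) = C1 + b^4/k + sqrt(3)*b^3/(3*k) + 2*b^2/k - 2*b/k


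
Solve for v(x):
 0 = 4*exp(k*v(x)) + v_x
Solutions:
 v(x) = Piecewise((log(1/(C1*k + 4*k*x))/k, Ne(k, 0)), (nan, True))
 v(x) = Piecewise((C1 - 4*x, Eq(k, 0)), (nan, True))


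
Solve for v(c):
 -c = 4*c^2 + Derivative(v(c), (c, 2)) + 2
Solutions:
 v(c) = C1 + C2*c - c^4/3 - c^3/6 - c^2


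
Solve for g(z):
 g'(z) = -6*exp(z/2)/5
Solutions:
 g(z) = C1 - 12*exp(z/2)/5


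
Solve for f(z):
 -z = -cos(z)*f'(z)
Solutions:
 f(z) = C1 + Integral(z/cos(z), z)


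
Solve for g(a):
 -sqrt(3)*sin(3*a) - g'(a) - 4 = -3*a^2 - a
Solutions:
 g(a) = C1 + a^3 + a^2/2 - 4*a + sqrt(3)*cos(3*a)/3


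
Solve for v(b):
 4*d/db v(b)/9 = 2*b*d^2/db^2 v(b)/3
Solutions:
 v(b) = C1 + C2*b^(5/3)


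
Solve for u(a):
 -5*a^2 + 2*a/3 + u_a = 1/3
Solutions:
 u(a) = C1 + 5*a^3/3 - a^2/3 + a/3


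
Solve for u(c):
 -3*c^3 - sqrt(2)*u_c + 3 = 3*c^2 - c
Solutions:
 u(c) = C1 - 3*sqrt(2)*c^4/8 - sqrt(2)*c^3/2 + sqrt(2)*c^2/4 + 3*sqrt(2)*c/2


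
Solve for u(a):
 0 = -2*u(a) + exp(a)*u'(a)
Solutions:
 u(a) = C1*exp(-2*exp(-a))
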